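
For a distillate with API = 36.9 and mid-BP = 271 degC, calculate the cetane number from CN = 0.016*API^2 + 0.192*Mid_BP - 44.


CN = 0.016 * 36.9^2 + 0.192 * 271 - 44
CN = 21.78576 + 52.032 - 44 = 29.81776

29.81776


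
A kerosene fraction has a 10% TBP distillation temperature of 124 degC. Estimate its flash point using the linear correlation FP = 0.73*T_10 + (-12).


FP = 0.73 * 124 + (-12) = 78.52

78.52 degC


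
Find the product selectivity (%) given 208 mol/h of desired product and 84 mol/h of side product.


Selectivity = desired / (desired + undesired) * 100
Total products = 208 + 84 = 292 mol/h
S = 208 / 292 * 100
= 0.7123 * 100
= 71.23 %

71.23 %


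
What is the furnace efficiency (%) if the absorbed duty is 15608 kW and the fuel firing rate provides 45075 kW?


Furnace efficiency = Q_absorbed / Q_fuel * 100
= 15608 / 45075 * 100 = 34.63

34.63 %


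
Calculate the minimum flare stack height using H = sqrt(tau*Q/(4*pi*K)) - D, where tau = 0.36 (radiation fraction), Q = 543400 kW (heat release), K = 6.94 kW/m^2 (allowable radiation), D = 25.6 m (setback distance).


tau*Q/(4*pi*K) = 0.36 * 543400 / (4 * pi * 6.94) = 2243.12
sqrt(2243.12) = 47.3616
H = 47.3616 - 25.6 = 21.76

21.76 m


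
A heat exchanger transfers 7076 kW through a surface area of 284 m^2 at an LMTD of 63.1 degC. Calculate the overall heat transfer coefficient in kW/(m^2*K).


From Q = U*A*LMTD, U = Q / (A * LMTD)
U = 7076 / (284 * 63.1) = 7076 / 17920.4 = 0.3949

0.3949 kW/(m^2*K)


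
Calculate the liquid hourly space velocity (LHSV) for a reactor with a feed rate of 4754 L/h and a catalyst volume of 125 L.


LHSV = volumetric feed rate / catalyst volume
= 4754 L/h / 125 L
= 38.03 h^-1

38.03 h^-1


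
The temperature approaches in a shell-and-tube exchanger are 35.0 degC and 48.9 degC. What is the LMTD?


LMTD = (dT1 - dT2) / ln(dT1/dT2)
= (35.0 - 48.9) / ln(35.0 / 48.9) = -13.9 / -0.334429 = 41.56

41.56 degC


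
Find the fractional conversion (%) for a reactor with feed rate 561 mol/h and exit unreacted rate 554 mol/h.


X = (F_in - F_out) / F_in * 100
Moles reacted = 561 - 554 = 7
X = 7 / 561 * 100
= 0.01248 * 100
= 1.248 %

1.248 %


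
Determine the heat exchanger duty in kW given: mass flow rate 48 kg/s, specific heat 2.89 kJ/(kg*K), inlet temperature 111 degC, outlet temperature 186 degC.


Q = m_dot * cp * delta_T
delta_T = 186 - 111 = 75 K
Q = 48 * 2.89 * 75
= 138.72 * 75
= 10404 kW

10404 kW


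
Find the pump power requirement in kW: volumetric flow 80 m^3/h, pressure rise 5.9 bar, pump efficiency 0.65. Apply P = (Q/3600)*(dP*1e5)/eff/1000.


Q = 80 / 3600 = 0.0222222 m^3/s
P = 0.0222222 * (5.9 * 1e5) / 0.65 / 1000 = 20.17

20.17 kW


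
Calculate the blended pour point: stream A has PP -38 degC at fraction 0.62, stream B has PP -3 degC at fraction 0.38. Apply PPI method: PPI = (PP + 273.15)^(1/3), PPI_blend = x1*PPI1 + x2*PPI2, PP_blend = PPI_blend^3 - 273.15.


PPI_1 = (-38 + 273.15)^(1/3) = 6.172318
PPI_2 = (-3 + 273.15)^(1/3) = 6.464501
PPI_blend = 0.62 * 6.172318 + 0.38 * 6.464501 = 6.283348
PP_blend = 6.283348^3 - 273.15 = 248.0695 - 273.15 = -25.08

-25.08 degC


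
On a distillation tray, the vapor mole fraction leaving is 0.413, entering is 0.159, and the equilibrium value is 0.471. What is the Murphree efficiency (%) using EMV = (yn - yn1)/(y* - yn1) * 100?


Murphree vapor efficiency: EMV = (y_n - y_(n-1)) / (y*_n - y_(n-1)) * 100
EMV = (0.413 - 0.159) / (0.471 - 0.159) * 100 = 0.254 / 0.312 * 100 = 81.41

81.41 %


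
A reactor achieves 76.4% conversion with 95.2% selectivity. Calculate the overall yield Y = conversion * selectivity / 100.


Overall yield = conversion (%) * selectivity (%) / 100
Conversion = 76.4%, Selectivity = 95.2%
Y = 76.4 * 95.2 / 100
= 72.7328 %

72.7328 %


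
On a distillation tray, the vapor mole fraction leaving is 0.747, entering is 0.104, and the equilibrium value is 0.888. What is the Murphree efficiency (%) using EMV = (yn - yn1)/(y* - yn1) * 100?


Murphree vapor efficiency: EMV = (y_n - y_(n-1)) / (y*_n - y_(n-1)) * 100
EMV = (0.747 - 0.104) / (0.888 - 0.104) * 100 = 0.643 / 0.784 * 100 = 82.02

82.02 %


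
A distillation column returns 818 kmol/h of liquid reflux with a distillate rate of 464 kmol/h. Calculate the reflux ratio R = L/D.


Reflux ratio definition: R = L / D (liquid returned / distillate withdrawn)
L = 818 kmol/h, D = 464 kmol/h
R = 818 / 464 = 1.763

1.763


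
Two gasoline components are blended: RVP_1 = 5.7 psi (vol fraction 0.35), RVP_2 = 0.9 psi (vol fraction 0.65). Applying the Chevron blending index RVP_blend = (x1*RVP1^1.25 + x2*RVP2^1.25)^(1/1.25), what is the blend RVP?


Chevron index: RVP_blend = (sum xi*RVPi^1.25)^(1/1.25)
RVP^1.25 terms: 0.35 * 5.7^1.25 + 0.65 * 0.9^1.25 = 3.65235
RVP_blend = 3.65235^(1/1.25) = 2.819

2.819 psi


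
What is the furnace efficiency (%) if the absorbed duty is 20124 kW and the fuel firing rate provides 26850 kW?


Furnace efficiency = Q_absorbed / Q_fuel * 100
= 20124 / 26850 * 100 = 74.95

74.95 %


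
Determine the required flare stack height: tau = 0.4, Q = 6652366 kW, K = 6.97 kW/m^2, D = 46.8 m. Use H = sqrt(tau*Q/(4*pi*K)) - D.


tau*Q/(4*pi*K) = 0.4 * 6652366 / (4 * pi * 6.97) = 30380.4
sqrt(30380.4) = 174.3
H = 174.3 - 46.8 = 127.5

127.5 m


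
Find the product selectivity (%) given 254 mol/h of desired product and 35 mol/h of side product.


Selectivity = desired / (desired + undesired) * 100
Total products = 254 + 35 = 289 mol/h
S = 254 / 289 * 100
= 0.8789 * 100
= 87.89 %

87.89 %


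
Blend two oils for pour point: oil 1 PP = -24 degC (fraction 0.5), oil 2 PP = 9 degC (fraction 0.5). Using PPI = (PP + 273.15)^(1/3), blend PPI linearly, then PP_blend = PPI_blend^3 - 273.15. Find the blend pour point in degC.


PPI_1 = (-24 + 273.15)^(1/3) = 6.292458
PPI_2 = (9 + 273.15)^(1/3) = 6.558835
PPI_blend = 0.5 * 6.292458 + 0.5 * 6.558835 = 6.425647
PP_blend = 6.425647^3 - 273.15 = 265.3081 - 273.15 = -7.84

-7.84 degC


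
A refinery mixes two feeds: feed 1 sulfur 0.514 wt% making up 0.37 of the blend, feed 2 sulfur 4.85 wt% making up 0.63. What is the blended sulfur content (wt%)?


Linear sulfur blending: S_blend = x1*S1 + x2*S2
Contribution 1: 0.37 * 0.514 = 0.19018 wt%
Contribution 2: 0.63 * 4.85 = 3.0555 wt%
S_blend = 0.19018 + 3.0555 = 3.24568

3.24568 wt%


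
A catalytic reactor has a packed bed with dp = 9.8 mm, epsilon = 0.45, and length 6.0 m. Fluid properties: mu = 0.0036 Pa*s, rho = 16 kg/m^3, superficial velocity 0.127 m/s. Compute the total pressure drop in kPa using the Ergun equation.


dp = 9.8 mm = 0.0098 m
Viscous term = 150*0.0036*0.127*(1-0.45)^2 / (0.0098^2*0.45^3) = 2370.46
Inertial term = 1.75*16*0.127^2*(1-0.45) / (0.0098*0.45^3) = 278.141
dP/L = 2370.46 + 278.141 = 2648.6 Pa/m
dP = 2648.6 * 6.0 / 1000 = 15.89 kPa

15.89 kPa


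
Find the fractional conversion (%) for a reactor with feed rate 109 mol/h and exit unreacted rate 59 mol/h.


X = (F_in - F_out) / F_in * 100
Moles reacted = 109 - 59 = 50
X = 50 / 109 * 100
= 0.4587 * 100
= 45.87 %

45.87 %


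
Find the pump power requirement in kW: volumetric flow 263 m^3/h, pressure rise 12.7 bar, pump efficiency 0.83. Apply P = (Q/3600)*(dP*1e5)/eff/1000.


Q = 263 / 3600 = 0.0730556 m^3/s
P = 0.0730556 * (12.7 * 1e5) / 0.83 / 1000 = 111.8

111.8 kW


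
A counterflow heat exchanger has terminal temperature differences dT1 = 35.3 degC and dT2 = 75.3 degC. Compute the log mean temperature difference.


LMTD = (dT1 - dT2) / ln(dT1/dT2)
= (35.3 - 75.3) / ln(35.3 / 75.3) = -40 / -0.757597 = 52.80

52.80 degC


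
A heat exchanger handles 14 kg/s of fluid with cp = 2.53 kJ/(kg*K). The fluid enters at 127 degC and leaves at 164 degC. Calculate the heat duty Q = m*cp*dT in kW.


Q = m_dot * cp * delta_T
delta_T = 164 - 127 = 37 K
Q = 14 * 2.53 * 37
= 35.42 * 37
= 1310.54 kW

1310.54 kW


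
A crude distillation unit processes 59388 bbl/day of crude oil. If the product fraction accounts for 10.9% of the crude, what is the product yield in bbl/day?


Crude throughput = 59388 bbl/day
Fraction yield = 10.9%
yield = throughput * fraction / 100
yield = 59388 * 10.9 / 100 = 6473.292

6473.292 bbl/day


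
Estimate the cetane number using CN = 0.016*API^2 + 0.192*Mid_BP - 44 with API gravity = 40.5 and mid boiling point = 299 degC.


CN = 0.016 * 40.5^2 + 0.192 * 299 - 44
CN = 26.244 + 57.408 - 44 = 39.652

39.652


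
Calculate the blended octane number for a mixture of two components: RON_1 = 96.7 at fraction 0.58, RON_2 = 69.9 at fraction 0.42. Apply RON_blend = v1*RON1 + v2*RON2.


Linear blending: RON_blend = sum(vi * RONi)
Contribution 1: 0.58 * 96.7 = 56.086
Contribution 2: 0.42 * 69.9 = 29.358
RON_blend = 56.086 + 29.358 = 85.444

85.444


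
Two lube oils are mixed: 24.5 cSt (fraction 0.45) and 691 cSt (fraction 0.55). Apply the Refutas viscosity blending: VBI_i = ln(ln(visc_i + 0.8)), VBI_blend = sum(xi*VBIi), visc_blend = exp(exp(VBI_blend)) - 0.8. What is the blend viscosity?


Refutas method: VBN_i = 14.534*ln(ln(visc_i + 0.8)) + 10.975, blended linearly by mass fraction; since VBN is linear in VBI_i = ln(ln(visc_i + 0.8)) and the fractions sum to 1, blend VBI directly: visc = exp(exp(VBI_blend)) - 0.8
VBI_1 = ln(ln(24.5 + 0.8)) = 1.17273
VBI_2 = ln(ln(691 + 0.8)) = 1.87783
VBI_blend = 0.45 * 1.17273 + 0.55 * 1.87783 = 1.56054
visc_blend = exp(exp(1.56054)) - 0.8 = 116.1

116.1 cSt


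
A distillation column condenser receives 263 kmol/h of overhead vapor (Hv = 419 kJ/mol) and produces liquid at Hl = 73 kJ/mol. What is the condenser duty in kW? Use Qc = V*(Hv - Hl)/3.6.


Qc = 263 * (419 - 73) / 3.6 = 263 * 346 / 3.6 = 25280

25280 kW


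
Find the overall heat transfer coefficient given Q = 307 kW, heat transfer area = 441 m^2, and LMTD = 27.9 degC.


From Q = U*A*LMTD, U = Q / (A * LMTD)
U = 307 / (441 * 27.9) = 307 / 12303.9 = 0.02495

0.02495 kW/(m^2*K)


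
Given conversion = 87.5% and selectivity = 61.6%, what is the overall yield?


Overall yield = conversion (%) * selectivity (%) / 100
Conversion = 87.5%, Selectivity = 61.6%
Y = 87.5 * 61.6 / 100
= 53.9 %

53.9 %


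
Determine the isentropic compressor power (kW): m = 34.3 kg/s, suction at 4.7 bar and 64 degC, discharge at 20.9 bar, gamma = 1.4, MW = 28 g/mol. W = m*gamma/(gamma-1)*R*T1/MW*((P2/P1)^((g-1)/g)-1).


Isentropic work: W = m*(gamma/(gamma-1))*(R*T1/MW)*((P2/P1)^((gamma-1)/gamma) - 1)
T1 = 64 + 273.15 = 337.15 K
Pressure ratio = 20.9 / 4.7 = 4.44681
Exponent = (1.4 - 1)/1.4 = 0.285714
(P2/P1)^exp - 1 = 4.44681^0.285714 - 1 = 0.531639
W = 34.3 * 1.4 / 0.4 * 8.314 * 337.15 / 28 * 0.531639 = 6389

6389 kW


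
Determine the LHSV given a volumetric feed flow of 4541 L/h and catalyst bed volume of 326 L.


LHSV = volumetric feed rate / catalyst volume
= 4541 L/h / 326 L
= 13.93 h^-1

13.93 h^-1


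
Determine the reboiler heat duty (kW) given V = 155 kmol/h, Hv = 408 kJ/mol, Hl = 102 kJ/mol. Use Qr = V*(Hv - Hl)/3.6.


Qr = 155 * (408 - 102) / 3.6 = 155 * 306 / 3.6 = 13180

13180 kW


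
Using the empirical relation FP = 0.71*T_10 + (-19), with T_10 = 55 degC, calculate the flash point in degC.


FP = 0.71 * 55 + (-19) = 20.05

20.05 degC


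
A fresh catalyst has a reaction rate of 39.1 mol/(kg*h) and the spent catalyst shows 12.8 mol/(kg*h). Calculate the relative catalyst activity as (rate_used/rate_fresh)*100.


Activity (%) = (rate_used / rate_fresh) * 100
rate_used = 12.8, rate_fresh = 39.1
= (12.8 / 39.1) * 100
= 0.3274 * 100 = 32.74

32.74 %


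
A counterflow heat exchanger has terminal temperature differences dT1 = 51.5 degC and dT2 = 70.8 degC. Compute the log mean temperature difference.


LMTD = (dT1 - dT2) / ln(dT1/dT2)
= (51.5 - 70.8) / ln(51.5 / 70.8) = -19.3 / -0.318277 = 60.64

60.64 degC


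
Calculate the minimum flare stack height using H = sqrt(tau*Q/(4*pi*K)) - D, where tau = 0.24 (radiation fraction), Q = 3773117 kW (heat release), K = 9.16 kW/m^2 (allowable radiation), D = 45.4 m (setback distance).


tau*Q/(4*pi*K) = 0.24 * 3773117 / (4 * pi * 9.16) = 7866.95
sqrt(7866.95) = 88.6958
H = 88.6958 - 45.4 = 43.30

43.30 m


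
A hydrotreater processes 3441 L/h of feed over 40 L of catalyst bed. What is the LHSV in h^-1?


LHSV = volumetric feed rate / catalyst volume
= 3441 L/h / 40 L
= 86.03 h^-1

86.03 h^-1


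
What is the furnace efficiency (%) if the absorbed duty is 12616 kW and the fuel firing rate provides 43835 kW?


Furnace efficiency = Q_absorbed / Q_fuel * 100
= 12616 / 43835 * 100 = 28.78

28.78 %


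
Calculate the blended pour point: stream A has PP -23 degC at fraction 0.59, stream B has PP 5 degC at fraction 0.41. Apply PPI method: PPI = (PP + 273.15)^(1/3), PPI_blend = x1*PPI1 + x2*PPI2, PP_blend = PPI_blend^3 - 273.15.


PPI_1 = (-23 + 273.15)^(1/3) = 6.300865
PPI_2 = (5 + 273.15)^(1/3) = 6.527693
PPI_blend = 0.59 * 6.300865 + 0.41 * 6.527693 = 6.393864
PP_blend = 6.393864^3 - 273.15 = 261.3907 - 273.15 = -11.76

-11.76 degC


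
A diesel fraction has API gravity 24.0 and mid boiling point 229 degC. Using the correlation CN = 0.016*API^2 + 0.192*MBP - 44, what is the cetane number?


CN = 0.016 * 24.0^2 + 0.192 * 229 - 44
CN = 9.216 + 43.968 - 44 = 9.184

9.184


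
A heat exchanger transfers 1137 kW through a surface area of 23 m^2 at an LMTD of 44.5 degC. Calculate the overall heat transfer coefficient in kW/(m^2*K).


From Q = U*A*LMTD, U = Q / (A * LMTD)
U = 1137 / (23 * 44.5) = 1137 / 1023.5 = 1.111

1.111 kW/(m^2*K)


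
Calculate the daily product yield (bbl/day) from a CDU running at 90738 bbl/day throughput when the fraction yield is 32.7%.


Crude throughput = 90738 bbl/day
Fraction yield = 32.7%
yield = throughput * fraction / 100
yield = 90738 * 32.7 / 100 = 29671.326

29671.326 bbl/day


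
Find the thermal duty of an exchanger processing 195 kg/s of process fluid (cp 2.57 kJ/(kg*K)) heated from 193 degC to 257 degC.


Q = m_dot * cp * delta_T
delta_T = 257 - 193 = 64 K
Q = 195 * 2.57 * 64
= 501.15 * 64
= 32073.6 kW

32073.6 kW


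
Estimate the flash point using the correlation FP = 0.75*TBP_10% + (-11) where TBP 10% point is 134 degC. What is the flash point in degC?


FP = 0.75 * 134 + (-11) = 89.5

89.5 degC


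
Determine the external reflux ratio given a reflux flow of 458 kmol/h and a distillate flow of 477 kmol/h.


Reflux ratio definition: R = L / D (liquid returned / distillate withdrawn)
L = 458 kmol/h, D = 477 kmol/h
R = 458 / 477 = 0.9602

0.9602


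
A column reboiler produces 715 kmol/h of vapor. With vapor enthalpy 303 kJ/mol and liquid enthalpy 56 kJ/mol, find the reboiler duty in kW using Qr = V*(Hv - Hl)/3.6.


Qr = 715 * (303 - 56) / 3.6 = 715 * 247 / 3.6 = 49060

49060 kW


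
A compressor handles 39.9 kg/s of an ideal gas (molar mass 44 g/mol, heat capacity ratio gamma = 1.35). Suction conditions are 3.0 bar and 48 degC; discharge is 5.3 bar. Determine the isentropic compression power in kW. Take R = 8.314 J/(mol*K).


Isentropic work: W = m*(gamma/(gamma-1))*(R*T1/MW)*((P2/P1)^((gamma-1)/gamma) - 1)
T1 = 48 + 273.15 = 321.15 K
Pressure ratio = 5.3 / 3.0 = 1.76667
Exponent = (1.35 - 1)/1.35 = 0.259259
(P2/P1)^exp - 1 = 1.76667^0.259259 - 1 = 0.158984
W = 39.9 * 1.35 / 0.35 * 8.314 * 321.15 / 44 * 0.158984 = 1485

1485 kW


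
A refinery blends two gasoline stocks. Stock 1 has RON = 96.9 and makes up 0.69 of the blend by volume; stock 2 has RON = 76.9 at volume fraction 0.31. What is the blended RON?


Linear blending: RON_blend = sum(vi * RONi)
Contribution 1: 0.69 * 96.9 = 66.861
Contribution 2: 0.31 * 76.9 = 23.839
RON_blend = 66.861 + 23.839 = 90.7

90.7


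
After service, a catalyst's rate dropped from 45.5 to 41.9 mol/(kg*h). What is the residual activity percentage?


Activity (%) = (rate_used / rate_fresh) * 100
rate_used = 41.9, rate_fresh = 45.5
= (41.9 / 45.5) * 100
= 0.9209 * 100 = 92.09

92.09 %


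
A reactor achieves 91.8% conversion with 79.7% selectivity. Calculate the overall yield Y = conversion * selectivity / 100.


Overall yield = conversion (%) * selectivity (%) / 100
Conversion = 91.8%, Selectivity = 79.7%
Y = 91.8 * 79.7 / 100
= 73.1646 %

73.1646 %


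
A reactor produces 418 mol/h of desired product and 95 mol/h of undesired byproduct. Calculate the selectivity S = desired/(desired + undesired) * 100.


Selectivity = desired / (desired + undesired) * 100
Total products = 418 + 95 = 513 mol/h
S = 418 / 513 * 100
= 0.8148 * 100
= 81.48 %

81.48 %


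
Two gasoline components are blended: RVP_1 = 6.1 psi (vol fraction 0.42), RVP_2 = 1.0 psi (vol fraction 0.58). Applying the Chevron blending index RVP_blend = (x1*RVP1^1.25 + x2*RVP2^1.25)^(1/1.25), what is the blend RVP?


Chevron index: RVP_blend = (sum xi*RVPi^1.25)^(1/1.25)
RVP^1.25 terms: 0.42 * 6.1^1.25 + 0.58 * 1.0^1.25 = 4.60635
RVP_blend = 4.60635^(1/1.25) = 3.394

3.394 psi


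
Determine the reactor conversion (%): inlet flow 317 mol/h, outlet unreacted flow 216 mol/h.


X = (F_in - F_out) / F_in * 100
Moles reacted = 317 - 216 = 101
X = 101 / 317 * 100
= 0.3186 * 100
= 31.86 %

31.86 %


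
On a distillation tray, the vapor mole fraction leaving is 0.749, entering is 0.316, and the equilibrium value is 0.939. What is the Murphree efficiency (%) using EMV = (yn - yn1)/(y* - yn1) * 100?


Murphree vapor efficiency: EMV = (y_n - y_(n-1)) / (y*_n - y_(n-1)) * 100
EMV = (0.749 - 0.316) / (0.939 - 0.316) * 100 = 0.433 / 0.623 * 100 = 69.50

69.50 %


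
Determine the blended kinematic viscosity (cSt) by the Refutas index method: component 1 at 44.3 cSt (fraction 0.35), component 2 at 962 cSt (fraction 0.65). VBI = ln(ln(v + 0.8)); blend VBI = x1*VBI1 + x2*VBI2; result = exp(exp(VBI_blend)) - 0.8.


Refutas method: VBN_i = 14.534*ln(ln(visc_i + 0.8)) + 10.975, blended linearly by mass fraction; since VBN is linear in VBI_i = ln(ln(visc_i + 0.8)) and the fractions sum to 1, blend VBI directly: visc = exp(exp(VBI_blend)) - 0.8
VBI_1 = ln(ln(44.3 + 0.8)) = 1.33734
VBI_2 = ln(ln(962 + 0.8)) = 1.92714
VBI_blend = 0.35 * 1.33734 + 0.65 * 1.92714 = 1.72071
visc_blend = exp(exp(1.72071)) - 0.8 = 266.5

266.5 cSt


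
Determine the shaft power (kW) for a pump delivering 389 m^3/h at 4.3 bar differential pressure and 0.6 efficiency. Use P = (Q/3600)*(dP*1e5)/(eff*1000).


Q = 389 / 3600 = 0.108056 m^3/s
P = 0.108056 * (4.3 * 1e5) / 0.6 / 1000 = 77.44

77.44 kW


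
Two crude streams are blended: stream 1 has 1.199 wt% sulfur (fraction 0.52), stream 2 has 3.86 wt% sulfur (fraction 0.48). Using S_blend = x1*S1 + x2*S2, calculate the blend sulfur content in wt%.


Linear sulfur blending: S_blend = x1*S1 + x2*S2
Contribution 1: 0.52 * 1.199 = 0.62348 wt%
Contribution 2: 0.48 * 3.86 = 1.8528 wt%
S_blend = 0.62348 + 1.8528 = 2.47628

2.47628 wt%


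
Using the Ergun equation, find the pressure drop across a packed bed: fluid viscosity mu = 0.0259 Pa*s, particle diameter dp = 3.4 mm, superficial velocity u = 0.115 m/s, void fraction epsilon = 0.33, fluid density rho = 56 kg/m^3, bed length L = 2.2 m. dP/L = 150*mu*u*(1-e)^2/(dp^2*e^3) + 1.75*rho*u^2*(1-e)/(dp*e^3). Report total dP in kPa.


dp = 3.4 mm = 0.0034 m
Viscous term = 150*0.0259*0.115*(1-0.33)^2 / (0.0034^2*0.33^3) = 482768
Inertial term = 1.75*56*0.115^2*(1-0.33) / (0.0034*0.33^3) = 7106.83
dP/L = 482768 + 7106.83 = 489875 Pa/m
dP = 489875 * 2.2 / 1000 = 1078 kPa

1078 kPa


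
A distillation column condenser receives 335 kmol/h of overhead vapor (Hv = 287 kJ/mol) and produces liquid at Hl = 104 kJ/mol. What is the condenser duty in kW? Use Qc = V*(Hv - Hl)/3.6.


Qc = 335 * (287 - 104) / 3.6 = 335 * 183 / 3.6 = 17030

17030 kW


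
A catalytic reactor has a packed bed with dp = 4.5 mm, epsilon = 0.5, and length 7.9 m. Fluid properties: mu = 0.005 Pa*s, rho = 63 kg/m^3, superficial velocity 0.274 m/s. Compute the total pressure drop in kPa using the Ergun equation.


dp = 4.5 mm = 0.0045 m
Viscous term = 150*0.005*0.274*(1-0.5)^2 / (0.0045^2*0.5^3) = 20296.3
Inertial term = 1.75*63*0.274^2*(1-0.5) / (0.0045*0.5^3) = 7357.45
dP/L = 20296.3 + 7357.45 = 27653.8 Pa/m
dP = 27653.8 * 7.9 / 1000 = 218.5 kPa

218.5 kPa


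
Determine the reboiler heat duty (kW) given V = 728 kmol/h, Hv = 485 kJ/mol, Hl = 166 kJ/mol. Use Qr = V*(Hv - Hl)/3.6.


Qr = 728 * (485 - 166) / 3.6 = 728 * 319 / 3.6 = 64510

64510 kW


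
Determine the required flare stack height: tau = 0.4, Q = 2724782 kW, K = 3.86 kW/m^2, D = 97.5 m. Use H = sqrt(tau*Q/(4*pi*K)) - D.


tau*Q/(4*pi*K) = 0.4 * 2724782 / (4 * pi * 3.86) = 22469.6
sqrt(22469.6) = 149.899
H = 149.899 - 97.5 = 52.40

52.40 m


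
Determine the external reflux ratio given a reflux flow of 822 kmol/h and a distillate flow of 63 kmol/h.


Reflux ratio definition: R = L / D (liquid returned / distillate withdrawn)
L = 822 kmol/h, D = 63 kmol/h
R = 822 / 63 = 13.05

13.05


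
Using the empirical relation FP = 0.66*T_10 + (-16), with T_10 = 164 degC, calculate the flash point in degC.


FP = 0.66 * 164 + (-16) = 92.24

92.24 degC


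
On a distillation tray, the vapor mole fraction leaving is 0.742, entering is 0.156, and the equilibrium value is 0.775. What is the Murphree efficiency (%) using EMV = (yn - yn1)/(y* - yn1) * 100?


Murphree vapor efficiency: EMV = (y_n - y_(n-1)) / (y*_n - y_(n-1)) * 100
EMV = (0.742 - 0.156) / (0.775 - 0.156) * 100 = 0.586 / 0.619 * 100 = 94.67

94.67 %


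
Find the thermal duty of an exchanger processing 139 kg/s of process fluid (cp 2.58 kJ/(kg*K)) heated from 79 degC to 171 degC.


Q = m_dot * cp * delta_T
delta_T = 171 - 79 = 92 K
Q = 139 * 2.58 * 92
= 358.62 * 92
= 32993.04 kW

32993.04 kW


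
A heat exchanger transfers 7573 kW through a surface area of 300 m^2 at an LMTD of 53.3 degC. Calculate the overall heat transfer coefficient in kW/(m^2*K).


From Q = U*A*LMTD, U = Q / (A * LMTD)
U = 7573 / (300 * 53.3) = 7573 / 15990 = 0.4736

0.4736 kW/(m^2*K)


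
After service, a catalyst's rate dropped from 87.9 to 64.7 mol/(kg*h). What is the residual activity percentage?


Activity (%) = (rate_used / rate_fresh) * 100
rate_used = 64.7, rate_fresh = 87.9
= (64.7 / 87.9) * 100
= 0.7361 * 100 = 73.61

73.61 %


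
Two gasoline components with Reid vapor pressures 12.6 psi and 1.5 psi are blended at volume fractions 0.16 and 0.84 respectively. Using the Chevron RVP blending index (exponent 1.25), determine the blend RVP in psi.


Chevron index: RVP_blend = (sum xi*RVPi^1.25)^(1/1.25)
RVP^1.25 terms: 0.16 * 12.6^1.25 + 0.84 * 1.5^1.25 = 5.19267
RVP_blend = 5.19267^(1/1.25) = 3.735

3.735 psi


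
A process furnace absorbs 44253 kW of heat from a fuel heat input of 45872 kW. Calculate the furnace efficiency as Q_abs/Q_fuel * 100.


Furnace efficiency = Q_absorbed / Q_fuel * 100
= 44253 / 45872 * 100 = 96.47

96.47 %


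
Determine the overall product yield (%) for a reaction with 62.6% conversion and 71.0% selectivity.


Overall yield = conversion (%) * selectivity (%) / 100
Conversion = 62.6%, Selectivity = 71.0%
Y = 62.6 * 71.0 / 100
= 44.446 %

44.446 %


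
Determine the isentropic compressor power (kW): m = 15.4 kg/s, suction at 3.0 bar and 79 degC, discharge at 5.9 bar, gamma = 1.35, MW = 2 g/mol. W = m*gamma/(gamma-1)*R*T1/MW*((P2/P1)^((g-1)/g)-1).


Isentropic work: W = m*(gamma/(gamma-1))*(R*T1/MW)*((P2/P1)^((gamma-1)/gamma) - 1)
T1 = 79 + 273.15 = 352.15 K
Pressure ratio = 5.9 / 3.0 = 1.96667
Exponent = (1.35 - 1)/1.35 = 0.259259
(P2/P1)^exp - 1 = 1.96667^0.259259 - 1 = 0.19166
W = 15.4 * 1.35 / 0.35 * 8.314 * 352.15 / 2 * 0.19166 = 16670

16670 kW


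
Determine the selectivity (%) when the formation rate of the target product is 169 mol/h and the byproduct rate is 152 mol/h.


Selectivity = desired / (desired + undesired) * 100
Total products = 169 + 152 = 321 mol/h
S = 169 / 321 * 100
= 0.5265 * 100
= 52.65 %

52.65 %


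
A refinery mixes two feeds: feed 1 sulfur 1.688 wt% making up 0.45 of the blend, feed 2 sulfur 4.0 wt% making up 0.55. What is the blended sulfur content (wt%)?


Linear sulfur blending: S_blend = x1*S1 + x2*S2
Contribution 1: 0.45 * 1.688 = 0.7596 wt%
Contribution 2: 0.55 * 4.0 = 2.2 wt%
S_blend = 0.7596 + 2.2 = 2.9596

2.9596 wt%


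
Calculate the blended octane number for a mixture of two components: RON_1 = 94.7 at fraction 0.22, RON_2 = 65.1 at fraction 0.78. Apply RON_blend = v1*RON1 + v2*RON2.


Linear blending: RON_blend = sum(vi * RONi)
Contribution 1: 0.22 * 94.7 = 20.834
Contribution 2: 0.78 * 65.1 = 50.778
RON_blend = 20.834 + 50.778 = 71.612

71.612


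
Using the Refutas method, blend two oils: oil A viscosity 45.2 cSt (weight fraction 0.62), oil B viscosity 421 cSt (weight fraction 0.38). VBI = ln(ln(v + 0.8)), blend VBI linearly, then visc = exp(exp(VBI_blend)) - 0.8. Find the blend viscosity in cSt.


Refutas method: VBN_i = 14.534*ln(ln(visc_i + 0.8)) + 10.975, blended linearly by mass fraction; since VBN is linear in VBI_i = ln(ln(visc_i + 0.8)) and the fractions sum to 1, blend VBI directly: visc = exp(exp(VBI_blend)) - 0.8
VBI_1 = ln(ln(45.2 + 0.8)) = 1.34251
VBI_2 = ln(ln(421 + 0.8)) = 1.79915
VBI_blend = 0.62 * 1.34251 + 0.38 * 1.79915 = 1.51603
visc_blend = exp(exp(1.51603)) - 0.8 = 94.22

94.22 cSt


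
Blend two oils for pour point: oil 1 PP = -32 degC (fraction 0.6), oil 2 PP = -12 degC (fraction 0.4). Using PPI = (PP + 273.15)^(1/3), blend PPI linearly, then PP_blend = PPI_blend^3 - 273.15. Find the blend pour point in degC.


PPI_1 = (-32 + 273.15)^(1/3) = 6.224375
PPI_2 = (-12 + 273.15)^(1/3) = 6.391901
PPI_blend = 0.6 * 6.224375 + 0.4 * 6.391901 = 6.291385
PP_blend = 6.291385^3 - 273.15 = 249.0226 - 273.15 = -24.13

-24.13 degC


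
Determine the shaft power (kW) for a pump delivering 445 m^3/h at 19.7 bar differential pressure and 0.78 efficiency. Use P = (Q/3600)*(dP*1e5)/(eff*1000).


Q = 445 / 3600 = 0.123611 m^3/s
P = 0.123611 * (19.7 * 1e5) / 0.78 / 1000 = 312.2

312.2 kW


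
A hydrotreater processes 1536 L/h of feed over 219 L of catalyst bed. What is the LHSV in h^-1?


LHSV = volumetric feed rate / catalyst volume
= 1536 L/h / 219 L
= 7.014 h^-1

7.014 h^-1


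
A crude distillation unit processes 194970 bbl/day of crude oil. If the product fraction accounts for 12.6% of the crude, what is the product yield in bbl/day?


Crude throughput = 194970 bbl/day
Fraction yield = 12.6%
yield = throughput * fraction / 100
yield = 194970 * 12.6 / 100 = 24566.22

24566.22 bbl/day


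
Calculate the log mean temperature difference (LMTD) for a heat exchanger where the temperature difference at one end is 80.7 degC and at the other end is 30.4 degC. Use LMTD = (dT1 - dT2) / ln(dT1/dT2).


LMTD = (dT1 - dT2) / ln(dT1/dT2)
= (80.7 - 30.4) / ln(80.7 / 30.4) = 50.3 / 0.976296 = 51.52

51.52 degC


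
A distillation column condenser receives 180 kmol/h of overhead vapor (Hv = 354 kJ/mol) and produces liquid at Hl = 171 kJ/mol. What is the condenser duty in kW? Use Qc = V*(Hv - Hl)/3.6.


Qc = 180 * (354 - 171) / 3.6 = 180 * 183 / 3.6 = 9150

9150 kW


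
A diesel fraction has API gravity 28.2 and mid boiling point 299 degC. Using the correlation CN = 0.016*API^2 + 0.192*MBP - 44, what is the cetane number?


CN = 0.016 * 28.2^2 + 0.192 * 299 - 44
CN = 12.72384 + 57.408 - 44 = 26.13184

26.13184


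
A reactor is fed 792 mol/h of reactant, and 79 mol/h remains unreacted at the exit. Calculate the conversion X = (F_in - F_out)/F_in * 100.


X = (F_in - F_out) / F_in * 100
Moles reacted = 792 - 79 = 713
X = 713 / 792 * 100
= 0.9003 * 100
= 90.03 %

90.03 %


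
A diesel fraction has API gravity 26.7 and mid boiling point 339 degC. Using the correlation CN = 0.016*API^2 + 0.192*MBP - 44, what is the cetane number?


CN = 0.016 * 26.7^2 + 0.192 * 339 - 44
CN = 11.40624 + 65.088 - 44 = 32.49424

32.49424


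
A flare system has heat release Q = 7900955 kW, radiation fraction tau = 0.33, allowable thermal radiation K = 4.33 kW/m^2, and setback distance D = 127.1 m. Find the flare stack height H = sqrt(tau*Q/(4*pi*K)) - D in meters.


tau*Q/(4*pi*K) = 0.33 * 7900955 / (4 * pi * 4.33) = 47917.7
sqrt(47917.7) = 218.901
H = 218.901 - 127.1 = 91.80

91.80 m


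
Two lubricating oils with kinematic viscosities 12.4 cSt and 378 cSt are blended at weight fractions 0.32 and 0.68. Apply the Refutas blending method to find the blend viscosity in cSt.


Refutas method: VBN_i = 14.534*ln(ln(visc_i + 0.8)) + 10.975, blended linearly by mass fraction; since VBN is linear in VBI_i = ln(ln(visc_i + 0.8)) and the fractions sum to 1, blend VBI directly: visc = exp(exp(VBI_blend)) - 0.8
VBI_1 = ln(ln(12.4 + 0.8)) = 0.947873
VBI_2 = ln(ln(378 + 0.8)) = 1.78121
VBI_blend = 0.32 * 0.947873 + 0.68 * 1.78121 = 1.51454
visc_blend = exp(exp(1.51454)) - 0.8 = 93.58

93.58 cSt


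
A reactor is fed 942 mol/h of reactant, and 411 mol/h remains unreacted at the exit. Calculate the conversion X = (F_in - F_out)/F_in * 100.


X = (F_in - F_out) / F_in * 100
Moles reacted = 942 - 411 = 531
X = 531 / 942 * 100
= 0.5637 * 100
= 56.37 %

56.37 %


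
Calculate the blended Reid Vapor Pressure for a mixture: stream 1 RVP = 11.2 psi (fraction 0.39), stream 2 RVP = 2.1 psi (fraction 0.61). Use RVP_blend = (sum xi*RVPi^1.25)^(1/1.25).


Chevron index: RVP_blend = (sum xi*RVPi^1.25)^(1/1.25)
RVP^1.25 terms: 0.39 * 11.2^1.25 + 0.61 * 2.1^1.25 = 9.53281
RVP_blend = 9.53281^(1/1.25) = 6.073

6.073 psi


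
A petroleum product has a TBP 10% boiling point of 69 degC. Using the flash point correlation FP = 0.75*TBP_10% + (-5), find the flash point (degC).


FP = 0.75 * 69 + (-5) = 46.75

46.75 degC


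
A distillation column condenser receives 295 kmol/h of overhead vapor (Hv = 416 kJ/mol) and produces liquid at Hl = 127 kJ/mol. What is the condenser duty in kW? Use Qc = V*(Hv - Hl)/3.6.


Qc = 295 * (416 - 127) / 3.6 = 295 * 289 / 3.6 = 23680

23680 kW


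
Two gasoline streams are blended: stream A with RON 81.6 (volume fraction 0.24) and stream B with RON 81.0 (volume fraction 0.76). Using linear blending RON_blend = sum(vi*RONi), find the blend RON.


Linear blending: RON_blend = sum(vi * RONi)
Contribution 1: 0.24 * 81.6 = 19.584
Contribution 2: 0.76 * 81.0 = 61.56
RON_blend = 19.584 + 61.56 = 81.144

81.144


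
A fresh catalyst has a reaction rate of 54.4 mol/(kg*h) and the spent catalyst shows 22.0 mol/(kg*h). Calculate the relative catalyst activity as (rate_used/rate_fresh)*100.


Activity (%) = (rate_used / rate_fresh) * 100
rate_used = 22.0, rate_fresh = 54.4
= (22.0 / 54.4) * 100
= 0.4044 * 100 = 40.44

40.44 %


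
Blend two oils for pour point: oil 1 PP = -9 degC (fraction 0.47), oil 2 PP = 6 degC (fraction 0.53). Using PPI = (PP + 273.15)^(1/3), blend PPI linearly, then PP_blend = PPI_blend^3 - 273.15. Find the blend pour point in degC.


PPI_1 = (-9 + 273.15)^(1/3) = 6.416283
PPI_2 = (6 + 273.15)^(1/3) = 6.535506
PPI_blend = 0.47 * 6.416283 + 0.53 * 6.535506 = 6.479471
PP_blend = 6.479471^3 - 273.15 = 272.0312 - 273.15 = -1.12

-1.12 degC


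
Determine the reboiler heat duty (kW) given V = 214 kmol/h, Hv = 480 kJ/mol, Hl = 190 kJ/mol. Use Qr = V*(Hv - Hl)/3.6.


Qr = 214 * (480 - 190) / 3.6 = 214 * 290 / 3.6 = 17240

17240 kW


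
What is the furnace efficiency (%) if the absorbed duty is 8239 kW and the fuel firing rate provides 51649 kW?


Furnace efficiency = Q_absorbed / Q_fuel * 100
= 8239 / 51649 * 100 = 15.95

15.95 %


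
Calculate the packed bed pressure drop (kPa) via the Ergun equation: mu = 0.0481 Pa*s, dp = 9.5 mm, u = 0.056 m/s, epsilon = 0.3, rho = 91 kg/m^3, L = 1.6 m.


dp = 9.5 mm = 0.0095 m
Viscous term = 150*0.0481*0.056*(1-0.3)^2 / (0.0095^2*0.3^3) = 81247.4
Inertial term = 1.75*91*0.056^2*(1-0.3) / (0.0095*0.3^3) = 1362.91
dP/L = 81247.4 + 1362.91 = 82610.3 Pa/m
dP = 82610.3 * 1.6 / 1000 = 132.2 kPa

132.2 kPa


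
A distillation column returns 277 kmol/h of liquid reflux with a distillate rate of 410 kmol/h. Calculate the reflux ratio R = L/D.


Reflux ratio definition: R = L / D (liquid returned / distillate withdrawn)
L = 277 kmol/h, D = 410 kmol/h
R = 277 / 410 = 0.6756

0.6756


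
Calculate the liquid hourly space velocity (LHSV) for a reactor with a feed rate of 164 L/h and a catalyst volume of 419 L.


LHSV = volumetric feed rate / catalyst volume
= 164 L/h / 419 L
= 0.3914 h^-1

0.3914 h^-1


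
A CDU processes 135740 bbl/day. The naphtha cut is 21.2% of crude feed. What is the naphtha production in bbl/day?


Crude throughput = 135740 bbl/day
Fraction yield = 21.2%
yield = throughput * fraction / 100
yield = 135740 * 21.2 / 100 = 28776.88

28776.88 bbl/day


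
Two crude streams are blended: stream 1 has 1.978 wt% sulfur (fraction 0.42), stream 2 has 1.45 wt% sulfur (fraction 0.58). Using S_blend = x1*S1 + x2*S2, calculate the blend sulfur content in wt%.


Linear sulfur blending: S_blend = x1*S1 + x2*S2
Contribution 1: 0.42 * 1.978 = 0.83076 wt%
Contribution 2: 0.58 * 1.45 = 0.841 wt%
S_blend = 0.83076 + 0.841 = 1.67176

1.67176 wt%


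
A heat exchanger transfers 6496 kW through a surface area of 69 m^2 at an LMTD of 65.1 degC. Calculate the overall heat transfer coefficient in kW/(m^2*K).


From Q = U*A*LMTD, U = Q / (A * LMTD)
U = 6496 / (69 * 65.1) = 6496 / 4491.9 = 1.446

1.446 kW/(m^2*K)


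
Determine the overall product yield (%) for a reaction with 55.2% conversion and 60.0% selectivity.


Overall yield = conversion (%) * selectivity (%) / 100
Conversion = 55.2%, Selectivity = 60.0%
Y = 55.2 * 60.0 / 100
= 33.12 %

33.12 %


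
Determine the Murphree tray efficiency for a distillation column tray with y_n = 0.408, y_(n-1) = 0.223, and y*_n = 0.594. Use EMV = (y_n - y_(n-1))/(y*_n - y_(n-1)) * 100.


Murphree vapor efficiency: EMV = (y_n - y_(n-1)) / (y*_n - y_(n-1)) * 100
EMV = (0.408 - 0.223) / (0.594 - 0.223) * 100 = 0.185 / 0.371 * 100 = 49.87

49.87 %


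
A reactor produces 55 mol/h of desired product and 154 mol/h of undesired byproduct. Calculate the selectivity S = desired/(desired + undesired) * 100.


Selectivity = desired / (desired + undesired) * 100
Total products = 55 + 154 = 209 mol/h
S = 55 / 209 * 100
= 0.2632 * 100
= 26.32 %

26.32 %


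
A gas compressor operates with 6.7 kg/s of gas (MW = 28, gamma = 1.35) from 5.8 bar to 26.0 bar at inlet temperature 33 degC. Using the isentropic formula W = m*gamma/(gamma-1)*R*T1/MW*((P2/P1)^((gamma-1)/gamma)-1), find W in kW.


Isentropic work: W = m*(gamma/(gamma-1))*(R*T1/MW)*((P2/P1)^((gamma-1)/gamma) - 1)
T1 = 33 + 273.15 = 306.15 K
Pressure ratio = 26.0 / 5.8 = 4.48276
Exponent = (1.35 - 1)/1.35 = 0.259259
(P2/P1)^exp - 1 = 4.48276^0.259259 - 1 = 0.475431
W = 6.7 * 1.35 / 0.35 * 8.314 * 306.15 / 28 * 0.475431 = 1117

1117 kW


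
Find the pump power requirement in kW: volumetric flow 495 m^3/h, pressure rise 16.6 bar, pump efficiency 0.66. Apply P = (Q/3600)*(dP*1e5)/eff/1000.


Q = 495 / 3600 = 0.1375 m^3/s
P = 0.1375 * (16.6 * 1e5) / 0.66 / 1000 = 345.8

345.8 kW


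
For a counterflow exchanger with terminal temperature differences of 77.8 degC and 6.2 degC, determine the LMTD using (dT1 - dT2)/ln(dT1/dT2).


LMTD = (dT1 - dT2) / ln(dT1/dT2)
= (77.8 - 6.2) / ln(77.8 / 6.2) = 71.6 / 2.52959 = 28.30

28.30 degC


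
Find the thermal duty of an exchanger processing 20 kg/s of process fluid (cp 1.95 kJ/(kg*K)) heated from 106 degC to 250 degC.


Q = m_dot * cp * delta_T
delta_T = 250 - 106 = 144 K
Q = 20 * 1.95 * 144
= 39 * 144
= 5616 kW

5616 kW


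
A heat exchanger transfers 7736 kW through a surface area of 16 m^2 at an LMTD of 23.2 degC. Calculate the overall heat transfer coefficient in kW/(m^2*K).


From Q = U*A*LMTD, U = Q / (A * LMTD)
U = 7736 / (16 * 23.2) = 7736 / 371.2 = 20.84

20.84 kW/(m^2*K)


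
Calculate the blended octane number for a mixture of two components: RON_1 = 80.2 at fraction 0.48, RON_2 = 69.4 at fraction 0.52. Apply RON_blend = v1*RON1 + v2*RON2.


Linear blending: RON_blend = sum(vi * RONi)
Contribution 1: 0.48 * 80.2 = 38.496
Contribution 2: 0.52 * 69.4 = 36.088
RON_blend = 38.496 + 36.088 = 74.584

74.584


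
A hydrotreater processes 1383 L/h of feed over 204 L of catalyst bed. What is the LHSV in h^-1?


LHSV = volumetric feed rate / catalyst volume
= 1383 L/h / 204 L
= 6.779 h^-1

6.779 h^-1


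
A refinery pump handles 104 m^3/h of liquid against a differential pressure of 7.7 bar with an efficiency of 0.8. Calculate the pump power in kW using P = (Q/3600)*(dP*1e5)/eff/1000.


Q = 104 / 3600 = 0.0288889 m^3/s
P = 0.0288889 * (7.7 * 1e5) / 0.8 / 1000 = 27.81

27.81 kW


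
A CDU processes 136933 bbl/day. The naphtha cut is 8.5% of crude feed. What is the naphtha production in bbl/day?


Crude throughput = 136933 bbl/day
Fraction yield = 8.5%
yield = throughput * fraction / 100
yield = 136933 * 8.5 / 100 = 11639.305

11639.305 bbl/day


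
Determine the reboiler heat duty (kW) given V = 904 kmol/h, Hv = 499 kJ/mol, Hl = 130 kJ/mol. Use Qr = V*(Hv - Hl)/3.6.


Qr = 904 * (499 - 130) / 3.6 = 904 * 369 / 3.6 = 92660

92660 kW


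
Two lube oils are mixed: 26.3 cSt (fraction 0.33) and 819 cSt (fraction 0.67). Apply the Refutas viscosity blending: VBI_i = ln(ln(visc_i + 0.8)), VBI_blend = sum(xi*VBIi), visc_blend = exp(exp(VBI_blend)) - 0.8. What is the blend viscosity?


Refutas method: VBN_i = 14.534*ln(ln(visc_i + 0.8)) + 10.975, blended linearly by mass fraction; since VBN is linear in VBI_i = ln(ln(visc_i + 0.8)) and the fractions sum to 1, blend VBI directly: visc = exp(exp(VBI_blend)) - 0.8
VBI_1 = ln(ln(26.3 + 0.8)) = 1.19378
VBI_2 = ln(ln(819 + 0.8)) = 1.90346
VBI_blend = 0.33 * 1.19378 + 0.67 * 1.90346 = 1.66927
visc_blend = exp(exp(1.66927)) - 0.8 = 201.2

201.2 cSt


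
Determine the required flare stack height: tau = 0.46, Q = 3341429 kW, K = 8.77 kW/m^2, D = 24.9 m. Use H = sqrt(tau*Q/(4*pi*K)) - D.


tau*Q/(4*pi*K) = 0.46 * 3341429 / (4 * pi * 8.77) = 13947
sqrt(13947) = 118.097
H = 118.097 - 24.9 = 93.20

93.20 m


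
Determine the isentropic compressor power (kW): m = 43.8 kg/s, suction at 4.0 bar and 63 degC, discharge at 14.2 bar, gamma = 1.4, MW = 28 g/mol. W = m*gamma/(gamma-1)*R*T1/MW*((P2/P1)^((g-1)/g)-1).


Isentropic work: W = m*(gamma/(gamma-1))*(R*T1/MW)*((P2/P1)^((gamma-1)/gamma) - 1)
T1 = 63 + 273.15 = 336.15 K
Pressure ratio = 14.2 / 4.0 = 3.55
Exponent = (1.4 - 1)/1.4 = 0.285714
(P2/P1)^exp - 1 = 3.55^0.285714 - 1 = 0.436177
W = 43.8 * 1.4 / 0.4 * 8.314 * 336.15 / 28 * 0.436177 = 6674

6674 kW


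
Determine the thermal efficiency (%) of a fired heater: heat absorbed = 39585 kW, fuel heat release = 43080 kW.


Furnace efficiency = Q_absorbed / Q_fuel * 100
= 39585 / 43080 * 100 = 91.89

91.89 %


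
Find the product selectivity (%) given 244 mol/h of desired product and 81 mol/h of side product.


Selectivity = desired / (desired + undesired) * 100
Total products = 244 + 81 = 325 mol/h
S = 244 / 325 * 100
= 0.7508 * 100
= 75.08 %

75.08 %


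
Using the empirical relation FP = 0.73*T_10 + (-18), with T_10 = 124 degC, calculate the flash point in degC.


FP = 0.73 * 124 + (-18) = 72.52

72.52 degC


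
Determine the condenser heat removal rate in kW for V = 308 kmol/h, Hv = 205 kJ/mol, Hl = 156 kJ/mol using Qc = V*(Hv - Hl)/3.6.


Qc = 308 * (205 - 156) / 3.6 = 308 * 49 / 3.6 = 4192

4192 kW


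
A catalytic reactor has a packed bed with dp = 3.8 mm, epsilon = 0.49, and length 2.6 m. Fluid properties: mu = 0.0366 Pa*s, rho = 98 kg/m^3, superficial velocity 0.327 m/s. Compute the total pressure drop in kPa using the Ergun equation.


dp = 3.8 mm = 0.0038 m
Viscous term = 150*0.0366*0.327*(1-0.49)^2 / (0.0038^2*0.49^3) = 274856
Inertial term = 1.75*98*0.327^2*(1-0.49) / (0.0038*0.49^3) = 20919.8
dP/L = 274856 + 20919.8 = 295776 Pa/m
dP = 295776 * 2.6 / 1000 = 769.0 kPa

769.0 kPa
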